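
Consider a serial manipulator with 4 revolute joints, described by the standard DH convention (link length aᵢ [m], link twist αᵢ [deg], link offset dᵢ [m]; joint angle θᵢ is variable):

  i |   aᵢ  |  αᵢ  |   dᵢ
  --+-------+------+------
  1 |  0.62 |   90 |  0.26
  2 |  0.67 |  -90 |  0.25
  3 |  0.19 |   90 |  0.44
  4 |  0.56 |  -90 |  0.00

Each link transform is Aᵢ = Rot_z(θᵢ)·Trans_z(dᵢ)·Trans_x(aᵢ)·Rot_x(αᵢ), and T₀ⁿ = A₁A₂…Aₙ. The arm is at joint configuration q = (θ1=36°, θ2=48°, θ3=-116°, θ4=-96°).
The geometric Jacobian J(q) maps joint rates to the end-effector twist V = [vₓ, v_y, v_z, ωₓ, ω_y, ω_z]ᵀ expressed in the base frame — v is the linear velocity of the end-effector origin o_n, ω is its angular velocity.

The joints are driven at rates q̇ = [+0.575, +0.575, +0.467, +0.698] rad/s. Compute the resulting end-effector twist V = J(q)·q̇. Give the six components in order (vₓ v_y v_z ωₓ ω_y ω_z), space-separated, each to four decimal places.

-0.1981 0.1846 0.1726 -0.4623 -0.6684 0.4213

o_n = [1.1198, 0.3585, 0.6368]
J₁: ẑ×o_n = [-0.3585, 1.1198, 0.0000], ω = ẑ
J2: z=[0.5878, -0.8090, 0.0000] o=[0.5016, 0.3644, 0.2600] → [-0.3049, -0.2215, 0.4967, 0.5878, -0.8090, 0.0000]
J3: z=[-0.6012, -0.4368, 0.6691] o=[1.0112, 0.4257, 0.7579] → [0.0978, -0.0002, 0.0878, -0.6012, -0.4368, 0.6691]
J4: z=[-0.7442, 0.0011, -0.6679] o=[0.8020, 0.0626, 0.9904] → [0.1973, -0.4754, -0.2206, -0.7442, 0.0011, -0.6679]
V = J·q̇ = [-0.1981, 0.1846, 0.1726, -0.4623, -0.6684, 0.4213]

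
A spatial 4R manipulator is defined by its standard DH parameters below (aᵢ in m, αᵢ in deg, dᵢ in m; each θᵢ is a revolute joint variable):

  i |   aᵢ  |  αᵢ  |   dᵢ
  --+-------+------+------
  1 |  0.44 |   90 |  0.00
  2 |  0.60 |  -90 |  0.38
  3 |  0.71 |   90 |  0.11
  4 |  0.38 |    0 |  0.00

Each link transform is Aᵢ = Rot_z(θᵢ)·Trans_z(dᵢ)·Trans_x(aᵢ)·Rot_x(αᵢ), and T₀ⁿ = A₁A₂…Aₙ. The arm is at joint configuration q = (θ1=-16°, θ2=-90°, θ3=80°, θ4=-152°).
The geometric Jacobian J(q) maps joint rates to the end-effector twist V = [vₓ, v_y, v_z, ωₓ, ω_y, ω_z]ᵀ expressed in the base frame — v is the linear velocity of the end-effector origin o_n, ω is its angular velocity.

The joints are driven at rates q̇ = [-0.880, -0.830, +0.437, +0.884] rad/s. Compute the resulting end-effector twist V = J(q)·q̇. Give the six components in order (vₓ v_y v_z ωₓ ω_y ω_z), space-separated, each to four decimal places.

o_n = [0.3541, -0.1132, -0.6650]
J₁: ẑ×o_n = [0.1132, 0.3541, -0.0000], ω = ẑ
J2: z=[-0.2756, -0.9613, 0.0000] o=[0.4230, -0.1213, 0.0000] → [0.6393, -0.1833, -0.0684, -0.2756, -0.9613, 0.0000]
J3: z=[0.9613, -0.2756, 0.0000] o=[0.3182, -0.4866, -0.6000] → [0.0179, 0.0625, 0.3688, 0.9613, -0.2756, 0.0000]
J4: z=[-0.0479, -0.1669, -0.9848] o=[0.6167, 0.1552, -0.7233] → [-0.2741, 0.2614, -0.0310, -0.0479, -0.1669, -0.9848]
V = J·q̇ = [-0.8647, 0.0989, 0.1905, 0.6065, 0.5298, -1.7506]

-0.8647 0.0989 0.1905 0.6065 0.5298 -1.7506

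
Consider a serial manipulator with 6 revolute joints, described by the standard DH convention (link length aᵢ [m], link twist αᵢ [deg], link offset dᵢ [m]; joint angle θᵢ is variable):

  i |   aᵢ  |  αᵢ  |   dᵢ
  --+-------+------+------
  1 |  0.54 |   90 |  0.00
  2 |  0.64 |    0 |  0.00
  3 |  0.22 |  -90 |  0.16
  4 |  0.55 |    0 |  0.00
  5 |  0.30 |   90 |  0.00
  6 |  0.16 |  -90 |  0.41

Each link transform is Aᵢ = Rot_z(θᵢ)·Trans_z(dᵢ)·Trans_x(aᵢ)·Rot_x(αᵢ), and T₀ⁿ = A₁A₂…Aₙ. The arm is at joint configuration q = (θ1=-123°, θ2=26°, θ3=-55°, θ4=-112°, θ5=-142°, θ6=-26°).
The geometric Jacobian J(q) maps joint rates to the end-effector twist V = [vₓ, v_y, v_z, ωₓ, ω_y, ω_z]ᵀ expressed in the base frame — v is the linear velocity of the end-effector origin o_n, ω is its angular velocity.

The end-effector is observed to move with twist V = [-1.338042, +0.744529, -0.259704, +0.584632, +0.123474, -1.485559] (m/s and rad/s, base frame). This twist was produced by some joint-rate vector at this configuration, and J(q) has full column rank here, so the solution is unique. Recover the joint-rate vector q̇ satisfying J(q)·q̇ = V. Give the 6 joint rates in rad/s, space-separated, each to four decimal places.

o_n = [-0.8343, -1.0454, 0.0807]
J₁: ẑ×o_n = [1.0454, -0.8343, 0.0000], ω = ẑ
J2: z=[-0.8387, 0.5446, 0.0000] o=[-0.2941, -0.4529, 0.0000] → [0.0439, 0.0677, 0.7911, -0.8387, 0.5446, 0.0000]
J3: z=[-0.8387, 0.5446, 0.0000] o=[-0.6074, -0.9353, 0.2806] → [-0.1089, -0.1676, 0.2159, -0.8387, 0.5446, 0.0000]
J4: z=[-0.2640, -0.4066, 0.8746] o=[-0.8464, -1.0095, 0.1739] → [0.0693, -0.0140, 0.0144, -0.2640, -0.4066, 0.8746]
J5: z=[-0.2640, -0.4066, 0.8746] o=[-1.1759, -0.5807, 0.2738] → [0.4850, 0.2478, 0.2616, -0.2640, -0.4066, 0.8746]
J6: z=[-0.2267, -0.8552, -0.4660] o=[-0.8947, -0.6771, 0.3139] → [0.0278, -0.0810, 0.1351, -0.2267, -0.8552, -0.4660]
q̇ = J⁺·V = [-0.9900, 0.1000, -0.5600, 0.1330, -0.7710, -0.1340]

-0.9900 0.1000 -0.5600 0.1330 -0.7710 -0.1340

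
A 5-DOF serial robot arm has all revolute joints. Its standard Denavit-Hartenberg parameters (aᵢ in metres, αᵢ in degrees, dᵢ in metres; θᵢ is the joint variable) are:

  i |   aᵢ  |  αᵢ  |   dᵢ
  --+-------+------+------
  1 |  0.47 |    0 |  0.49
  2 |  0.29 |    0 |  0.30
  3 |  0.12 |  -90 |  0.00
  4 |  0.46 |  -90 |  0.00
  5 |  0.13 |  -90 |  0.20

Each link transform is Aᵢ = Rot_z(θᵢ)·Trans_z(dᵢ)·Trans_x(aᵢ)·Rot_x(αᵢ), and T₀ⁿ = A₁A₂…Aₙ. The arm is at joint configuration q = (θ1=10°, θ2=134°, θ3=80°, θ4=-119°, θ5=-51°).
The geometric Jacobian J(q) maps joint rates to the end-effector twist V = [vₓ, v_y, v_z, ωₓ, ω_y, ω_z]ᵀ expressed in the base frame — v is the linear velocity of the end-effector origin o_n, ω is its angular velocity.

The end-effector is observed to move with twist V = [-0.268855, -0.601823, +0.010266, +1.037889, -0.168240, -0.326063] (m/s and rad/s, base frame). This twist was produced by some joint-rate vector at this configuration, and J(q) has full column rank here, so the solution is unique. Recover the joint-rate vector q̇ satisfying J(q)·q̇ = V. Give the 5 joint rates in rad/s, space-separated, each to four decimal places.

-0.4930 0.3820 0.1340 0.8420 -0.7200

o_n = [0.2752, 0.1570, 1.3608]
J₁: ẑ×o_n = [-0.1570, 0.2752, 0.0000], ω = ẑ
J2: z=[0.0000, 0.0000, 1.0000] o=[0.4629, 0.0816, 0.4900] → [-0.0754, -0.1876, 0.0000, 0.0000, 0.0000, 1.0000]
J3: z=[0.0000, 0.0000, 1.0000] o=[0.2282, 0.2521, 0.7900] → [0.0951, 0.0470, -0.0000, 0.0000, 0.0000, 1.0000]
J4: z=[0.6947, -0.7193, 0.0000] o=[0.1419, 0.1687, 0.7900] → [-0.4106, -0.3965, 0.0878, 0.6947, -0.7193, 0.0000]
J5: z=[-0.6291, -0.6076, 0.4848] o=[0.3023, 0.3236, 1.1923] → [-0.0216, 0.0929, 0.0884, -0.6291, -0.6076, 0.4848]
q̇ = J⁺·V = [-0.4930, 0.3820, 0.1340, 0.8420, -0.7200]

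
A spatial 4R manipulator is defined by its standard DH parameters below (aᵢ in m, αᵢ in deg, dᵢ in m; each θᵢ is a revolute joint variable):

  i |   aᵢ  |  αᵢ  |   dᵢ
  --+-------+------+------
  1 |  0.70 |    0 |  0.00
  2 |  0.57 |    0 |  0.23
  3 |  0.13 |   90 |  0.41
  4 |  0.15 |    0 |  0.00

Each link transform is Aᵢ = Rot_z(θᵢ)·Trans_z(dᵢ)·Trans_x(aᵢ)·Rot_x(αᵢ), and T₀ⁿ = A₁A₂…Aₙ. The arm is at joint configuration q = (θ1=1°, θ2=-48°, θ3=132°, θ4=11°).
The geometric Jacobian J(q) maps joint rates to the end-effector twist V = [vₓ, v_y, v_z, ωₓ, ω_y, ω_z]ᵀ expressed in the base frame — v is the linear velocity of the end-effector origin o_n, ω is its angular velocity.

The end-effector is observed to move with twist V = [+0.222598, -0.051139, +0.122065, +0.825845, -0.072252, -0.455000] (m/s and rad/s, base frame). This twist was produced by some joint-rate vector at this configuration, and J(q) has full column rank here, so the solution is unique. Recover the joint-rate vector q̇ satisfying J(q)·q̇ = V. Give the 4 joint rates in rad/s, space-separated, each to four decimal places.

o_n = [1.1128, -0.1285, 0.6686]
J₁: ẑ×o_n = [0.1285, 1.1128, -0.0000], ω = ẑ
J2: z=[0.0000, 0.0000, 1.0000] o=[0.6999, 0.0122, 0.0000] → [0.1407, 0.4129, -0.0000, 0.0000, 0.0000, 1.0000]
J3: z=[0.0000, 0.0000, 1.0000] o=[1.0886, -0.4047, 0.2300] → [-0.2762, 0.0242, 0.0000, 0.0000, 0.0000, 1.0000]
J4: z=[0.9962, -0.0872, 0.0000] o=[1.1000, -0.2751, 0.6400] → [-0.0025, -0.0285, 0.1472, 0.9962, -0.0872, 0.0000]
q̇ = J⁺·V = [-0.1530, 0.3860, -0.6880, 0.8290]

-0.1530 0.3860 -0.6880 0.8290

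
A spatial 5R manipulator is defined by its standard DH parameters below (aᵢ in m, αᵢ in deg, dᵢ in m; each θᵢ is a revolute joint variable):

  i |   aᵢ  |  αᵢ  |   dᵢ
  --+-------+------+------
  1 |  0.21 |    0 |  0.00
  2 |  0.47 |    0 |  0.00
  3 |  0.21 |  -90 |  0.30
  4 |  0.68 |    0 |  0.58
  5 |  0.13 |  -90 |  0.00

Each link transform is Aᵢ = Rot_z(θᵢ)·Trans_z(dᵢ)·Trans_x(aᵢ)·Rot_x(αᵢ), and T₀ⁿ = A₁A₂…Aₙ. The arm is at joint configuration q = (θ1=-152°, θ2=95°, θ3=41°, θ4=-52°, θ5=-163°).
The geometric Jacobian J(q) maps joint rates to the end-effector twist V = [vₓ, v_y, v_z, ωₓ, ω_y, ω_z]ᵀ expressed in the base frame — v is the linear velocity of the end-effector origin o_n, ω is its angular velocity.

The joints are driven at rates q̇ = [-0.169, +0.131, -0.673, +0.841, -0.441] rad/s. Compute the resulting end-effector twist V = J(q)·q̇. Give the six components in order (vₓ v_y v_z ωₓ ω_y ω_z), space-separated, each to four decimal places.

0.6670 -0.5649 -0.3095 0.1103 0.3845 -0.7110

o_n = [0.7324, -0.0792, 0.7613]
J₁: ẑ×o_n = [0.0792, 0.7324, -0.0000], ω = ẑ
J2: z=[0.0000, 0.0000, 1.0000] o=[-0.1854, -0.0986, 0.0000] → [-0.0194, 0.9178, 0.0000, 0.0000, 0.0000, 1.0000]
J3: z=[0.0000, 0.0000, 1.0000] o=[0.0706, -0.4928, 0.0000] → [-0.4136, 0.6618, 0.0000, 0.0000, 0.0000, 1.0000]
J4: z=[0.2756, 0.9613, 0.0000] o=[0.2724, -0.5506, 0.3000] → [0.4434, -0.1271, -0.3122, 0.2756, 0.9613, 0.0000]
J5: z=[0.2756, 0.9613, 0.0000] o=[0.8347, -0.1085, 0.8358] → [-0.0717, 0.0206, 0.1065, 0.2756, 0.9613, 0.0000]
V = J·q̇ = [0.6670, -0.5649, -0.3095, 0.1103, 0.3845, -0.7110]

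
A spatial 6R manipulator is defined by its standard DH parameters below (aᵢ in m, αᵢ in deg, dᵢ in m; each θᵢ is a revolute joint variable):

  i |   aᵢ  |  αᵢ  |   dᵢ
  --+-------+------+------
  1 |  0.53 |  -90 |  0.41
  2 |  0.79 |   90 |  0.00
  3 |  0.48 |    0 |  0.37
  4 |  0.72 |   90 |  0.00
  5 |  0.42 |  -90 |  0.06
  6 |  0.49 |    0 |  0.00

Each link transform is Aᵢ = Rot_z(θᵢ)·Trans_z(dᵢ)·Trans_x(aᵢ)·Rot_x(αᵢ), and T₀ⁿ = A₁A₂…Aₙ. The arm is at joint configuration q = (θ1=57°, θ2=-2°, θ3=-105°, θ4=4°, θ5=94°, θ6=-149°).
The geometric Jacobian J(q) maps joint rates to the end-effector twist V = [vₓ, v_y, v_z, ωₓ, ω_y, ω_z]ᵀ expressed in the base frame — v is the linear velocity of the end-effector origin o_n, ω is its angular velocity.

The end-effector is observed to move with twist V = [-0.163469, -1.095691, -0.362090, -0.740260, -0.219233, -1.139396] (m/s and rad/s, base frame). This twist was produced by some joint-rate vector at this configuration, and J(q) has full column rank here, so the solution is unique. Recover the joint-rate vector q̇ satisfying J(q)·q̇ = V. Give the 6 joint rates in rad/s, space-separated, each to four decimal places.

-0.8800 0.9720 -0.9880 0.7090 0.4950 -0.5770

o_n = [1.3339, 0.0145, 0.7875]
J₁: ẑ×o_n = [-0.0145, 1.3339, 0.0000], ω = ẑ
J2: z=[-0.8387, 0.5446, 0.0000] o=[0.2887, 0.4445, 0.4100] → [0.2056, 0.3166, -0.2087, -0.8387, 0.5446, 0.0000]
J3: z=[-0.0190, -0.0293, 0.9994] o=[0.7187, 1.1066, 0.4376] → [1.0812, 0.6216, 0.0388, -0.0190, -0.0293, 0.9994]
J4: z=[-0.0190, -0.0293, 0.9994] o=[1.0329, 0.7392, 0.8030] → [0.7246, 0.3006, 0.0226, -0.0190, -0.0293, 0.9994]
J5: z=[-0.6943, -0.7188, -0.0343] o=[1.5508, 0.2391, 0.7982] → [0.0000, -0.0000, 0.0000, -0.6943, -0.7188, -0.0343]
J6: z=[-0.7163, 0.6949, -0.0631] o=[1.4801, 0.2040, 1.2151] → [-0.3091, -0.2971, 0.2373, -0.7163, 0.6949, -0.0631]
q̇ = J⁺·V = [-0.8800, 0.9720, -0.9880, 0.7090, 0.4950, -0.5770]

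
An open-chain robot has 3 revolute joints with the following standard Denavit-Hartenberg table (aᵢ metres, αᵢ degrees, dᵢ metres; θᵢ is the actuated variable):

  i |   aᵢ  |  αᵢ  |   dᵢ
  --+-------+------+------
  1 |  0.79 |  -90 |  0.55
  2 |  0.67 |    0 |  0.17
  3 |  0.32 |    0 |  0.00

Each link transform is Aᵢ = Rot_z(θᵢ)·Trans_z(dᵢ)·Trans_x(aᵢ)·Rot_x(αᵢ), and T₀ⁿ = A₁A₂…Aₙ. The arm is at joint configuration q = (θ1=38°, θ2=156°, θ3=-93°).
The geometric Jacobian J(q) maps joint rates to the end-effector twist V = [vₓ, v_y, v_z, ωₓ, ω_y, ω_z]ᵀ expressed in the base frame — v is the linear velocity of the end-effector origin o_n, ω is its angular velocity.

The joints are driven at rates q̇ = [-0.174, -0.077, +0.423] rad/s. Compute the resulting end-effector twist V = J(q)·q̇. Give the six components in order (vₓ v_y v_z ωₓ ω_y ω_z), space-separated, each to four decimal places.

-0.0033 -0.0739 -0.0974 -0.2130 0.2727 -0.1740

o_n = [0.1500, 0.3329, -0.0076]
J₁: ẑ×o_n = [-0.3329, 0.1500, 0.0000], ω = ẑ
J2: z=[-0.6157, 0.7880, 0.0000] o=[0.6225, 0.4864, 0.5500] → [-0.4394, -0.3433, 0.4668, -0.6157, 0.7880, 0.0000]
J3: z=[-0.6157, 0.7880, 0.0000] o=[0.0355, 0.2435, 0.2775] → [-0.2247, -0.1755, -0.1453, -0.6157, 0.7880, 0.0000]
V = J·q̇ = [-0.0033, -0.0739, -0.0974, -0.2130, 0.2727, -0.1740]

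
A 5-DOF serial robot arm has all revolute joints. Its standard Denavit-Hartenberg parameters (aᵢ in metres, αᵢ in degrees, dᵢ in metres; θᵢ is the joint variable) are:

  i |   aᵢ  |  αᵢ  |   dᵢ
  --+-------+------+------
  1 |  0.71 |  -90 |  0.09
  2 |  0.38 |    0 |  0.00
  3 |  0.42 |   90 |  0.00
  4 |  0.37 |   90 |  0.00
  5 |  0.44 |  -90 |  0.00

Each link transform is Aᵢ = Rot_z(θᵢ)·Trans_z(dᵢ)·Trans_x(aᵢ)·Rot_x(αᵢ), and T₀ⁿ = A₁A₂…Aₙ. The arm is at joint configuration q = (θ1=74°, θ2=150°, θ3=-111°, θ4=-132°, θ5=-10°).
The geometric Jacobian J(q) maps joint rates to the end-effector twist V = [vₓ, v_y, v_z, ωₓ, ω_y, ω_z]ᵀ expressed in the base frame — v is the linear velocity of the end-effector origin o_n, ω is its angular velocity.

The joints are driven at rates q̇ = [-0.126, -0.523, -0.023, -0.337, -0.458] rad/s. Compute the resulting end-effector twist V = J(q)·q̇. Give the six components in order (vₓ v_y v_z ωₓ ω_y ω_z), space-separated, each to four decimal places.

-0.2379 -0.1886 -0.2906 0.8339 -0.1846 -0.6021

o_n = [0.6404, 0.0676, -0.0854]
J₁: ẑ×o_n = [-0.0676, 0.6404, 0.0000], ω = ẑ
J2: z=[-0.9613, 0.2756, 0.0000] o=[0.1957, 0.6825, 0.0900] → [-0.0484, -0.1686, 0.4685, -0.9613, 0.2756, 0.0000]
J3: z=[-0.9613, 0.2756, 0.0000] o=[0.1050, 0.3662, -0.1000] → [0.0040, 0.0140, 0.1394, -0.9613, 0.2756, 0.0000]
J4: z=[0.1735, 0.6049, 0.7771] o=[0.1950, 0.6799, -0.3643] → [0.6446, 0.2978, -0.3757, 0.1735, 0.6049, 0.7771]
J5: z=[-0.8024, -0.3707, 0.4677] o=[0.4062, 0.4192, -0.2085] → [0.1188, 0.2083, 0.3689, -0.8024, -0.3707, 0.4677]
V = J·q̇ = [-0.2379, -0.1886, -0.2906, 0.8339, -0.1846, -0.6021]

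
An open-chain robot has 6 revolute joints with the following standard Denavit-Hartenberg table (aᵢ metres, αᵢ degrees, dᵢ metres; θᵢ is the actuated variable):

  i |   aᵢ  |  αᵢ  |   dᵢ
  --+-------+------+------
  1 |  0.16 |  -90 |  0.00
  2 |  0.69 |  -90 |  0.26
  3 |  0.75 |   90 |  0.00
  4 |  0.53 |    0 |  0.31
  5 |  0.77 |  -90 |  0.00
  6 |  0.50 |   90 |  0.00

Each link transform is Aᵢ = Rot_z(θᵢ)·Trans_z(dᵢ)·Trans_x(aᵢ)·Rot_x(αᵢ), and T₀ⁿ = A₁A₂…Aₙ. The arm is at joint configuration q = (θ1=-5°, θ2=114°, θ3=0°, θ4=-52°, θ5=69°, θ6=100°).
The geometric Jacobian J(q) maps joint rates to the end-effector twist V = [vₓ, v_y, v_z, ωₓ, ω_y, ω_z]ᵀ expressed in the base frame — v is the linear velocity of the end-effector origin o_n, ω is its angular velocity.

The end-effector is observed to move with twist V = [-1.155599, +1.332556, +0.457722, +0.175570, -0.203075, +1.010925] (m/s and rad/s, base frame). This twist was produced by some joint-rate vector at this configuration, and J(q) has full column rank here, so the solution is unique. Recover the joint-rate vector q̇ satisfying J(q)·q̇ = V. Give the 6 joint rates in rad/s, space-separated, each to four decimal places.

o_n = [-0.6159, 0.1318, -2.2991]
J₁: ẑ×o_n = [-0.1318, -0.6159, 0.0000], ω = ẑ
J2: z=[0.0872, 0.9962, 0.0000] o=[0.1594, -0.0139, 0.0000] → [-2.2903, 0.2004, 0.7851, 0.0872, 0.9962, 0.0000]
J3: z=[-0.9101, 0.0796, 0.4067] o=[-0.0975, 0.2695, -0.6303] → [-0.0768, -1.7295, 0.1666, -0.9101, 0.0796, 0.4067]
J4: z=[0.0872, 0.9962, 0.0000] o=[-0.4014, 0.2961, -1.3155] → [-0.9798, 0.0857, 0.1994, 0.0872, 0.9962, 0.0000]
J5: z=[0.0872, 0.9962, 0.0000] o=[-0.1265, 0.5832, -1.7835] → [-0.5136, 0.0449, 0.4482, 0.0872, 0.9962, 0.0000]
J6: z=[-0.7518, 0.0658, 0.6561] o=[-0.6298, 0.6273, -2.3646] → [0.3294, 0.0583, 0.3716, -0.7518, 0.0658, 0.6561]
q̇ = J⁺·V = [0.8080, 0.9140, -0.9560, -0.2320, -0.8690, 0.9020]

0.8080 0.9140 -0.9560 -0.2320 -0.8690 0.9020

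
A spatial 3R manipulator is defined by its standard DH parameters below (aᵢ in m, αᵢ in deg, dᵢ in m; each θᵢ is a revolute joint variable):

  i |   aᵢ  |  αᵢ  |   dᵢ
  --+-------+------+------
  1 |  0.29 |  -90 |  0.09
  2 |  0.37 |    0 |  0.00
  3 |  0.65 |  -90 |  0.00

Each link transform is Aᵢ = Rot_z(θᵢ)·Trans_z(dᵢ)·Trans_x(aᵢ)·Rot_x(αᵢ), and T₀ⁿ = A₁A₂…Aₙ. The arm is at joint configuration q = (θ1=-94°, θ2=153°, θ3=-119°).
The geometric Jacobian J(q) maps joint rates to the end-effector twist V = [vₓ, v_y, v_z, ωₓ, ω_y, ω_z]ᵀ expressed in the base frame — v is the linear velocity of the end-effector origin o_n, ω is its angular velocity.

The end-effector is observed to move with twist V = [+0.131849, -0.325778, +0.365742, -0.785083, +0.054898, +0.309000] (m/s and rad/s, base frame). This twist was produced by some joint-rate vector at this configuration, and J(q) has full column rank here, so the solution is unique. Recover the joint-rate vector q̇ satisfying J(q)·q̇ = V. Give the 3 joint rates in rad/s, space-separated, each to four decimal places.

o_n = [-0.0348, -0.4980, -0.4415]
J₁: ẑ×o_n = [0.4980, -0.0348, 0.0000], ω = ẑ
J2: z=[0.9976, -0.0698, 0.0000] o=[-0.0202, -0.2893, 0.0900] → [0.0371, 0.5302, -0.2092, 0.9976, -0.0698, 0.0000]
J3: z=[0.9976, -0.0698, 0.0000] o=[0.0028, 0.0396, -0.0780] → [0.0254, 0.3626, -0.5389, 0.9976, -0.0698, 0.0000]
q̇ = J⁺·V = [0.3090, -0.1770, -0.6100]

0.3090 -0.1770 -0.6100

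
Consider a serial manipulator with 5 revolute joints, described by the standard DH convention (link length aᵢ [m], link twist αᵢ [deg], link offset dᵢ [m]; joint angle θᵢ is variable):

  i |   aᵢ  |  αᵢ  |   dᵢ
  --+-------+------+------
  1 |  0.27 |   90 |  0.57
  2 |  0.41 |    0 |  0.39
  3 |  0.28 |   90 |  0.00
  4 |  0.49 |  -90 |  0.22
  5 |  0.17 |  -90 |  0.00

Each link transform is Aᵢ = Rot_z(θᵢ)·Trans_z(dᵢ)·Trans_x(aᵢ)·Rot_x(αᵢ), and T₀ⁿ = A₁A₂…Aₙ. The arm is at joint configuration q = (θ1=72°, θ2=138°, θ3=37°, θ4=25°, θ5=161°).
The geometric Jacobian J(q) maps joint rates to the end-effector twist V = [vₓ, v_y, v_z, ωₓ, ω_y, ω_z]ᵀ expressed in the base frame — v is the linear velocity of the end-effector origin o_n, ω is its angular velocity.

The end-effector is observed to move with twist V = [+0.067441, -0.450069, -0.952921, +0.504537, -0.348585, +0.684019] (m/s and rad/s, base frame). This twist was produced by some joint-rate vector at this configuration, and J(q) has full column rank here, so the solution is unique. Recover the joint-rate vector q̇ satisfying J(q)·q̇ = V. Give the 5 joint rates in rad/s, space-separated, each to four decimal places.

o_n = [0.3189, -0.7309, 1.0588]
J₁: ẑ×o_n = [0.7309, 0.3189, -0.0000], ω = ẑ
J2: z=[0.9511, -0.3090, 0.0000] o=[0.0834, 0.2568, 0.5700] → [-0.1510, -0.4649, -0.8666, 0.9511, -0.3090, 0.0000]
J3: z=[0.9511, -0.3090, 0.0000] o=[0.3602, -0.1535, 0.8443] → [-0.0663, -0.2039, -0.5619, 0.9511, -0.3090, 0.0000]
J4: z=[0.0269, 0.0829, 0.9962] o=[0.2740, -0.4188, 0.8687] → [0.3266, 0.0396, -0.0121, 0.0269, 0.0829, 0.9962]
J5: z=[0.9920, 0.1203, -0.0368] o=[0.3402, -0.8853, 1.1266] → [-0.0025, 0.0681, 0.1558, 0.9920, 0.1203, -0.0368]
q̇ = J⁺·V = [-0.0290, 0.7920, 0.3040, 0.6950, -0.5610]

-0.0290 0.7920 0.3040 0.6950 -0.5610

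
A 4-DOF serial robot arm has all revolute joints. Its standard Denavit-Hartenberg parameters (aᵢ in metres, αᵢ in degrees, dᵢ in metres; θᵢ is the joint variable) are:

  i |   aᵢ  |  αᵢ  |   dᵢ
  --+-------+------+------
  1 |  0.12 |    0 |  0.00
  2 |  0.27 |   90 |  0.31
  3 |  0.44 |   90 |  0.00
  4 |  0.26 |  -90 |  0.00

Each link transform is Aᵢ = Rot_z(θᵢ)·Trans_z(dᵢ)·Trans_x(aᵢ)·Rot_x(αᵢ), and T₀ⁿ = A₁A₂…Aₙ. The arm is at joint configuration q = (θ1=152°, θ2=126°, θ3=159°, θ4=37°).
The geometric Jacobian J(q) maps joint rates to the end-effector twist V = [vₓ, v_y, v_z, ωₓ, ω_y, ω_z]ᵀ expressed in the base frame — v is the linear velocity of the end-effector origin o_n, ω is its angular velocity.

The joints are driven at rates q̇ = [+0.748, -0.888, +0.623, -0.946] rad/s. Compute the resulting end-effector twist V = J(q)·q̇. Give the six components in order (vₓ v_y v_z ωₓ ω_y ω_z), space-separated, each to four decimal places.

0.1564 0.2563 -0.3236 -0.6641 0.2490 -1.0232

o_n = [-0.3075, 0.3659, 0.5421]
J₁: ẑ×o_n = [-0.3659, -0.3075, 0.0000], ω = ẑ
J2: z=[0.0000, 0.0000, 1.0000] o=[-0.1060, 0.0563, 0.0000] → [-0.3096, -0.2015, 0.0000, 0.0000, 0.0000, 1.0000]
J3: z=[-0.9903, -0.1392, 0.0000] o=[-0.0684, -0.2110, 0.3100] → [-0.0323, 0.2298, -0.6046, -0.9903, -0.1392, 0.0000]
J4: z=[0.0499, -0.3549, 0.9336] o=[-0.1255, 0.1957, 0.4677] → [-0.1853, -0.1736, -0.0561, 0.0499, -0.3549, 0.9336]
V = J·q̇ = [0.1564, 0.2563, -0.3236, -0.6641, 0.2490, -1.0232]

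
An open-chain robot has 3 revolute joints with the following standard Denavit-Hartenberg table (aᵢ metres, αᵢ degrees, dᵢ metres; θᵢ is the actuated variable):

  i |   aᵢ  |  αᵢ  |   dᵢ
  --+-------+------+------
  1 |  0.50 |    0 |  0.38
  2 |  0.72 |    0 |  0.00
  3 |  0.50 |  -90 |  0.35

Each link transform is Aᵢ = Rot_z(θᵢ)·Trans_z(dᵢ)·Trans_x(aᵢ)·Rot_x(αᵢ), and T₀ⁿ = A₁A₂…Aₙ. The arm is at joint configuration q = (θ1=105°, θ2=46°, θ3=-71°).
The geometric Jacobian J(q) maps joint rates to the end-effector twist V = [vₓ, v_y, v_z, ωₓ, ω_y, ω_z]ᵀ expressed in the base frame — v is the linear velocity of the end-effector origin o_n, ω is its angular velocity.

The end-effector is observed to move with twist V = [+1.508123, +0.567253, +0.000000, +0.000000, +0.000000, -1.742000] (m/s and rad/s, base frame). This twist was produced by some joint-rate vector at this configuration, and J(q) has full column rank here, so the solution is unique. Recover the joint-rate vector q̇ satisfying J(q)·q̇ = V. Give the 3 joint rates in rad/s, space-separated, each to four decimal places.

o_n = [-0.6723, 1.3244, 0.7300]
J₁: ẑ×o_n = [-1.3244, -0.6723, 0.0000], ω = ẑ
J2: z=[0.0000, 0.0000, 1.0000] o=[-0.1294, 0.4830, 0.3800] → [-0.8415, -0.5429, 0.0000, 0.0000, 0.0000, 1.0000]
J3: z=[0.0000, 0.0000, 1.0000] o=[-0.7591, 0.8320, 0.3800] → [-0.4924, 0.0868, 0.0000, 0.0000, 0.0000, 1.0000]
q̇ = J⁺·V = [-0.6130, -0.4020, -0.7270]

-0.6130 -0.4020 -0.7270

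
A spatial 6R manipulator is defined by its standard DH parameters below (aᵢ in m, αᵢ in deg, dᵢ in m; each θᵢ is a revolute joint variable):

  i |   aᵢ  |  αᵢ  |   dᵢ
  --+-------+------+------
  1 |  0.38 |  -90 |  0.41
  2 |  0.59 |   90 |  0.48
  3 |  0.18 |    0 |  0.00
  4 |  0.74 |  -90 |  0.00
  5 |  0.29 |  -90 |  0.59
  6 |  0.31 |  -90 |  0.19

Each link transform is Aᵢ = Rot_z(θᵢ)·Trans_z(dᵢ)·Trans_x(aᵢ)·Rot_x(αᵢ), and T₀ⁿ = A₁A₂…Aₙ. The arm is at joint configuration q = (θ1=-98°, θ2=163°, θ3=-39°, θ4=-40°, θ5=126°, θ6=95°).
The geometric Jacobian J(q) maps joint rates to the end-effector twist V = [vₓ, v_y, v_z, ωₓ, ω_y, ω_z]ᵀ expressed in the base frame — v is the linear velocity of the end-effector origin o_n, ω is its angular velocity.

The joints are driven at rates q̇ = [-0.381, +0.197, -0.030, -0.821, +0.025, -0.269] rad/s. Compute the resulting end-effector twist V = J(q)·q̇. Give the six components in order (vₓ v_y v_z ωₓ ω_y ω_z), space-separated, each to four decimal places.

-0.0331 -0.2562 0.3658 0.0381 0.3564 0.5647

o_n = [0.0927, 0.6840, 0.1885]
J₁: ẑ×o_n = [-0.6840, 0.0927, 0.0000], ω = ẑ
J2: z=[0.9903, -0.1392, 0.0000] o=[-0.0529, -0.3763, 0.4100] → [0.0308, 0.2194, 1.0703, 0.9903, -0.1392, 0.0000]
J3: z=[-0.0407, -0.2895, -0.9563] o=[0.5010, 0.1156, 0.2375] → [0.5578, 0.3884, -0.1413, -0.0407, -0.2895, -0.9563]
J4: z=[-0.0407, -0.2895, -0.9563] o=[0.4074, 0.2639, 0.1966] → [0.4042, 0.3006, -0.1082, -0.0407, -0.2895, -0.9563]
J5: z=[0.3196, 0.9030, -0.2870] o=[-0.2931, 0.4987, 0.1553] → [0.0831, -0.1213, -0.2892, 0.3196, 0.9030, -0.2870]
J6: z=[0.7420, -0.4269, -0.5170] o=[0.0663, 1.0453, 0.2199] → [-0.1734, 0.0097, -0.2568, 0.7420, -0.4269, -0.5170]
V = J·q̇ = [-0.0331, -0.2562, 0.3658, 0.0381, 0.3564, 0.5647]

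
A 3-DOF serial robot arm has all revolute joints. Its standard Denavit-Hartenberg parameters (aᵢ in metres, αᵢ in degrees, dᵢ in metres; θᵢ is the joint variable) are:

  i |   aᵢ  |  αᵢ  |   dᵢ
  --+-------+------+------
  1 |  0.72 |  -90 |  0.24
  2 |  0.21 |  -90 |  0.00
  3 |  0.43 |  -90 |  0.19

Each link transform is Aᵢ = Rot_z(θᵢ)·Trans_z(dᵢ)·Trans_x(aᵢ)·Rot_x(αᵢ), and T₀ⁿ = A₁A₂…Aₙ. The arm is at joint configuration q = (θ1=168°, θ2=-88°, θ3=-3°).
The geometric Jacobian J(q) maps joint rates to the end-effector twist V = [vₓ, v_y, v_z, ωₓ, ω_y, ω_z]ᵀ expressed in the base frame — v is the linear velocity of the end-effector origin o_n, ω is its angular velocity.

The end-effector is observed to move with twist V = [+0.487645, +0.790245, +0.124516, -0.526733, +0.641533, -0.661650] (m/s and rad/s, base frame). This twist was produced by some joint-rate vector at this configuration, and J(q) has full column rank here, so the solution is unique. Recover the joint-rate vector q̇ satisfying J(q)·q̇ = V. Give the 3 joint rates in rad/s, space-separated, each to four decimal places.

o_n = [-0.9165, 0.1718, 0.8724]
J₁: ẑ×o_n = [-0.1718, -0.9165, 0.0000], ω = ẑ
J2: z=[-0.2079, -0.9781, 0.0000] o=[-0.7043, 0.1497, 0.2400] → [-0.6186, 0.1315, -0.2122, -0.2079, -0.9781, 0.0000]
J3: z=[-0.9776, 0.2078, -0.0349] o=[-0.7114, 0.1512, 0.4499] → [0.0885, 0.4202, 0.0225, -0.9776, 0.2078, -0.0349]
q̇ = J⁺·V = [-0.6390, -0.5180, 0.6490]

-0.6390 -0.5180 0.6490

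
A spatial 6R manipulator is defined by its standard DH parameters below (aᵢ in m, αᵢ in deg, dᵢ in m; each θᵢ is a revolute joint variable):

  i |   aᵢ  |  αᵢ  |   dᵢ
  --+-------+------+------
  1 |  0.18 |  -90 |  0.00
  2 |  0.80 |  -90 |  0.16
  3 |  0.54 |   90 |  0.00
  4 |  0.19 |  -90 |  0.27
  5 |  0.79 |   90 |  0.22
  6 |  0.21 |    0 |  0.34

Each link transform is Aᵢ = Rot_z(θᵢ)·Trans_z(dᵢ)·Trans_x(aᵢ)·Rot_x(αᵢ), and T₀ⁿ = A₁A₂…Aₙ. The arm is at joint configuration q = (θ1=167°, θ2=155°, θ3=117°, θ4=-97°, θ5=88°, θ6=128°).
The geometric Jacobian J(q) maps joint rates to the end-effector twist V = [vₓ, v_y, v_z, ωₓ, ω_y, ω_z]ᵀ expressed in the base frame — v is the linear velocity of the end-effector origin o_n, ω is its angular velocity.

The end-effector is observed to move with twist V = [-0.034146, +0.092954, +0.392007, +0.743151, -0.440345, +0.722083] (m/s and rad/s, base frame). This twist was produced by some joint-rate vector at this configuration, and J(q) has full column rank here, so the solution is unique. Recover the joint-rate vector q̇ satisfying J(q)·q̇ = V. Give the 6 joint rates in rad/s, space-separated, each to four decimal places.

o_n = [-0.2581, 0.5011, -0.5714]
J₁: ẑ×o_n = [-0.5011, -0.2581, 0.0000], ω = ẑ
J2: z=[-0.2250, -0.9744, 0.0000] o=[-0.1754, 0.0405, 0.0000] → [0.5568, -0.1285, -0.1842, -0.2250, -0.9744, 0.0000]
J3: z=[0.4118, -0.0951, 0.9063] o=[0.4951, -0.2785, -0.3381] → [-0.6844, -0.5865, 0.2494, 0.4118, -0.0951, 0.9063]
J4: z=[0.8890, 0.2607, -0.3766] o=[0.3868, 0.2403, -0.2345] → [0.0104, 0.5423, 0.4000, 0.8890, 0.2607, -0.3766]
J5: z=[-0.2492, 0.9652, 0.0800] o=[0.5538, 0.3064, -0.5115] → [-0.0734, -0.0799, 0.7351, -0.2492, 0.9652, 0.0800]
J6: z=[-0.3530, -0.0136, -0.9355] o=[-0.2134, 0.3122, -0.2221] → [0.1815, -0.0815, -0.0673, -0.3530, -0.0136, -0.9355]
q̇ = J⁺·V = [0.5510, 0.8250, 0.2370, 0.8660, 0.1620, -0.2880]

0.5510 0.8250 0.2370 0.8660 0.1620 -0.2880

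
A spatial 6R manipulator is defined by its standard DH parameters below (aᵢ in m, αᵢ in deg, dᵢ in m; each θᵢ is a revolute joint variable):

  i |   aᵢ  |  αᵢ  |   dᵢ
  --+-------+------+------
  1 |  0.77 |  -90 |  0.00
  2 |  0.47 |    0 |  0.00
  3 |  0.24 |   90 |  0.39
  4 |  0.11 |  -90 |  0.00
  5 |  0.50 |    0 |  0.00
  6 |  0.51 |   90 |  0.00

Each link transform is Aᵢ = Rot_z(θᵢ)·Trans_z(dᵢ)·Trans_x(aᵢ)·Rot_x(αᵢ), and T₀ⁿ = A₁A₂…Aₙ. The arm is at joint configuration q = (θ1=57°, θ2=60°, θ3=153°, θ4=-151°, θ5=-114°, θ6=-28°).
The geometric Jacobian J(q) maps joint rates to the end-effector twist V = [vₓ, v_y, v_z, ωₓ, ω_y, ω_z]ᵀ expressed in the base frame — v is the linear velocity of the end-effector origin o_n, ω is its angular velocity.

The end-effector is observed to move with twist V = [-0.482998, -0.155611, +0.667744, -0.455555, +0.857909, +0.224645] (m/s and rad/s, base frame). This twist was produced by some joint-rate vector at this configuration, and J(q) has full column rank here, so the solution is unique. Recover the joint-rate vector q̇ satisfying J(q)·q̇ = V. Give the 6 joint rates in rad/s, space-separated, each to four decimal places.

o_n = [-0.5172, 0.3605, -0.6868]
J₁: ẑ×o_n = [-0.3605, -0.5172, 0.0000], ω = ẑ
J2: z=[-0.8387, 0.5446, 0.0000] o=[0.4194, 0.6458, 0.0000] → [-0.3741, -0.5760, 0.7493, -0.8387, 0.5446, 0.0000]
J3: z=[-0.8387, 0.5446, 0.0000] o=[0.5474, 0.8429, -0.4070] → [-0.1524, -0.2346, 0.9843, -0.8387, 0.5446, 0.0000]
J4: z=[-0.2966, -0.4568, -0.8387] o=[0.1107, 0.8865, -0.2763] → [-0.2536, 0.4048, -0.1308, -0.2966, -0.4568, -0.8387]
J5: z=[0.5121, -0.8174, 0.2640] o=[0.1993, 0.9251, -0.3287] → [0.4418, -0.0058, -0.8748, 0.5121, -0.8174, 0.2640]
J6: z=[0.5121, -0.8174, 0.2640] o=[-0.1001, 0.6450, -0.6149] → [0.1339, -0.0733, -0.4866, 0.5121, -0.8174, 0.2640]
q̇ = J⁺·V = [0.5260, -0.1090, -0.0510, -0.0040, -0.6120, -0.5420]

0.5260 -0.1090 -0.0510 -0.0040 -0.6120 -0.5420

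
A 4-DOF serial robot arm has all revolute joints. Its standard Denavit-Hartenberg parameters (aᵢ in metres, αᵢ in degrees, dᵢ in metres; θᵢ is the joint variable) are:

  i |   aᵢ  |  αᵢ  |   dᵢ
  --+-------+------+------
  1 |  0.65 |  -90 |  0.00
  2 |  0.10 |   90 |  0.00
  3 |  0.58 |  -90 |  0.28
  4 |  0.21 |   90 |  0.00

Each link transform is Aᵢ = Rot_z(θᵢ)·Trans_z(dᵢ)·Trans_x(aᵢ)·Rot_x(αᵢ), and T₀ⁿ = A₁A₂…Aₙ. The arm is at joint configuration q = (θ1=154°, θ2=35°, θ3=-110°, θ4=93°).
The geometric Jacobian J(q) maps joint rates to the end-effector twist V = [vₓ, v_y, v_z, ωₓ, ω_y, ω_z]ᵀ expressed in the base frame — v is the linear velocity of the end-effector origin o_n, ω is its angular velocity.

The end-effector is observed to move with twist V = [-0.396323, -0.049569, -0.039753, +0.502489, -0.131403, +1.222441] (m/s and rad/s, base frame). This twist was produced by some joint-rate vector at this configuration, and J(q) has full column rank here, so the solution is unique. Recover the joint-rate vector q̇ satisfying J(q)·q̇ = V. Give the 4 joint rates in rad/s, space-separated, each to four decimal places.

o_n = [-0.3164, 0.7492, 0.1118]
J₁: ẑ×o_n = [-0.7492, -0.3164, 0.0000], ω = ẑ
J2: z=[-0.4384, -0.8988, 0.0000] o=[-0.5842, 0.2849, 0.0000] → [-0.1005, 0.0490, 0.0372, -0.4384, -0.8988, 0.0000]
J3: z=[-0.5155, 0.2514, 0.8192] o=[-0.6578, 0.3209, -0.0574] → [-0.3084, 0.3669, -0.3067, -0.5155, 0.2514, 0.8192]
J4: z=[-0.5419, 0.6448, -0.5390] o=[-0.4172, 0.8099, 0.2858] → [-0.1449, -0.1486, -0.0321, -0.5419, 0.6448, -0.5390]
q̇ = J⁺·V = [0.6620, -0.3710, 0.1670, -0.7860]

0.6620 -0.3710 0.1670 -0.7860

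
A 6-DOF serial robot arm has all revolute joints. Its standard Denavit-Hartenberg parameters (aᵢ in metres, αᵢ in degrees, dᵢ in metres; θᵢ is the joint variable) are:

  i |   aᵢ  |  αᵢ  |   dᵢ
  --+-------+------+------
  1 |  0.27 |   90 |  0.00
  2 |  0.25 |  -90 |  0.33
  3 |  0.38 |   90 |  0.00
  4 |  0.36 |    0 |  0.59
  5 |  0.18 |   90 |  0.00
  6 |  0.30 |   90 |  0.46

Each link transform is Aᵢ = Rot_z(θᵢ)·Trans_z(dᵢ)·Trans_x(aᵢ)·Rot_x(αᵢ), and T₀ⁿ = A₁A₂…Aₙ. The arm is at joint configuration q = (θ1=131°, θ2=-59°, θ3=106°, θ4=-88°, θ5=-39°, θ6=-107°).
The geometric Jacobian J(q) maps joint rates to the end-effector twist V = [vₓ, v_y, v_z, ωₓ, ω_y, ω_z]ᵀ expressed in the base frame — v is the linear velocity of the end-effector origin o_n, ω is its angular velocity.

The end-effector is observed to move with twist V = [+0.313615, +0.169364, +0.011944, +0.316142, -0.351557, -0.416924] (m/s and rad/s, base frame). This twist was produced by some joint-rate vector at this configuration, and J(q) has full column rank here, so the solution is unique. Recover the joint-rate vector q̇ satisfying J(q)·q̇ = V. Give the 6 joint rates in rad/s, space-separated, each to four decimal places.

o_n = [-0.0668, 0.4969, -0.5519]
J₁: ẑ×o_n = [-0.4969, -0.0668, 0.0000], ω = ẑ
J2: z=[0.7547, 0.6561, 0.0000] o=[-0.1771, 0.2038, 0.0000] → [-0.3621, 0.4165, 0.1489, 0.7547, 0.6561, 0.0000]
J3: z=[-0.5624, 0.6469, 0.5150] o=[-0.0126, 0.5174, -0.2143] → [-0.2078, -0.2178, 0.0466, -0.5624, 0.6469, 0.5150]
J4: z=[-0.5328, 0.1928, -0.8240] o=[-0.2528, 0.2371, -0.1245] → [0.1317, -0.3810, -0.1743, -0.5328, 0.1928, -0.8240]
J5: z=[-0.5328, 0.1928, -0.8240] o=[-0.3728, 0.1088, -0.7930] → [0.3663, -0.1237, -0.2658, -0.5328, 0.1928, -0.8240]
J6: z=[0.1666, 0.9785, 0.1213] o=[-0.2235, 0.0958, -0.8926] → [0.2848, -0.0378, -0.0865, 0.1666, 0.9785, 0.1213]
q̇ = J⁺·V = [-0.4350, -0.1120, -0.4290, -0.2360, -0.0460, 0.0550]

-0.4350 -0.1120 -0.4290 -0.2360 -0.0460 0.0550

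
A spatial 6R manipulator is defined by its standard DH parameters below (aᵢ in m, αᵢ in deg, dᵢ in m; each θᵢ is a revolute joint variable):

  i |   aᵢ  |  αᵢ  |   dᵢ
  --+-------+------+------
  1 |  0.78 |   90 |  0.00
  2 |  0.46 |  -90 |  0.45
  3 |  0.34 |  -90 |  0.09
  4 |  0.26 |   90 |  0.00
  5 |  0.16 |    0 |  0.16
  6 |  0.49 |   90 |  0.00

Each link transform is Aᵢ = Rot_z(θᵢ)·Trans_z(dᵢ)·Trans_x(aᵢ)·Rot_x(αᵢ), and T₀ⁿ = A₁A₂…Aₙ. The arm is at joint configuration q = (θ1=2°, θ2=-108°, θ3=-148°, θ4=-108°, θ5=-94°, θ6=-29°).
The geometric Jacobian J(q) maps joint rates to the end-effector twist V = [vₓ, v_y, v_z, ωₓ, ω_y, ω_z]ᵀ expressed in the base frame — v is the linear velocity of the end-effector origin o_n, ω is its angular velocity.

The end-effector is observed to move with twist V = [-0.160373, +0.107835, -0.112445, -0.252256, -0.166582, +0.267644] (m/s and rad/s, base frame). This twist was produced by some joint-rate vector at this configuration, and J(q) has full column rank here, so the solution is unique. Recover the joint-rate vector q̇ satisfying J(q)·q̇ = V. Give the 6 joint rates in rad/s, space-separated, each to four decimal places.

0.0010 0.0160 -0.4000 0.0280 -0.1760 -0.0580

o_n = [0.8061, -0.0405, -0.0012]
J₁: ẑ×o_n = [0.0405, 0.8061, -0.0000], ω = ẑ
J2: z=[0.0349, -0.9994, 0.0000] o=[0.7795, 0.0272, 0.0000] → [0.0012, 0.0000, 0.0242, 0.0349, -0.9994, 0.0000]
J3: z=[0.9505, 0.0332, -0.3090] o=[0.6532, -0.4275, -0.4375] → [0.1341, -0.4620, 0.3627, 0.9505, 0.0332, -0.3090]
J4: z=[-0.1341, -0.8532, -0.5040] o=[0.8340, -0.6014, -0.1911] → [0.1207, 0.0395, -0.0990, -0.1341, -0.8532, -0.5040]
J5: z=[-0.5604, 0.4847, -0.6716] o=[1.0465, -0.5514, -0.3323] → [0.5036, 0.3470, -0.1698, -0.5604, 0.4847, -0.6716]
J6: z=[-0.5604, 0.4847, -0.6716] o=[0.9692, -0.3398, -0.3532] → [0.3716, 0.3068, -0.0887, -0.5604, 0.4847, -0.6716]
q̇ = J⁺·V = [0.0010, 0.0160, -0.4000, 0.0280, -0.1760, -0.0580]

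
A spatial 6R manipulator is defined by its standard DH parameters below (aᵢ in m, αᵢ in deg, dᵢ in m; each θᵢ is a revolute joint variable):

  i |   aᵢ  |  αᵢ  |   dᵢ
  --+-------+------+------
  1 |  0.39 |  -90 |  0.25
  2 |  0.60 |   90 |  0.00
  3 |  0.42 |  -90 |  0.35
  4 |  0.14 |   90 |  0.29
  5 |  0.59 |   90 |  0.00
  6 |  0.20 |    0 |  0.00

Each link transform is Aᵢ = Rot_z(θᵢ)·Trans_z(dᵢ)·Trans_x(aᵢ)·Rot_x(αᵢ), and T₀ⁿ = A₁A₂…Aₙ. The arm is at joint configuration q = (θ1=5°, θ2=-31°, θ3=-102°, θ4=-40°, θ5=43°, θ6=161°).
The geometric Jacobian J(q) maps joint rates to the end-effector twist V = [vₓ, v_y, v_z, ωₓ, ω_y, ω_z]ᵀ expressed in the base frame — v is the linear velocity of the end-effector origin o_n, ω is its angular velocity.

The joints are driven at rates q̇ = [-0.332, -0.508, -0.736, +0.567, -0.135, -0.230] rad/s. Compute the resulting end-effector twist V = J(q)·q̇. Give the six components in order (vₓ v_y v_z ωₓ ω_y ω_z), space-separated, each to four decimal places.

o_n = [0.9681, -0.7300, 1.3483]
J₁: ẑ×o_n = [0.7300, 0.9681, -0.0000], ω = ẑ
J2: z=[-0.0872, 0.9962, 0.0000] o=[0.3885, 0.0340, 0.2500] → [1.0941, 0.0957, -0.5108, -0.0872, 0.9962, 0.0000]
J3: z=[-0.5131, -0.0449, 0.8572] o=[0.9009, 0.0788, 0.5590] → [0.6579, 0.4626, 0.4180, -0.5131, -0.0449, 0.8572]
J4: z=[0.8534, -0.1340, 0.5038] o=[0.6825, -0.3527, 0.8141] → [0.1185, -0.3120, -0.2837, 0.8534, -0.1340, 0.5038]
J5: z=[-0.3337, 0.6019, 0.7255] o=[0.8739, -0.5018, 1.0258] → [0.3597, 0.1759, 0.0195, -0.3337, 0.6019, 0.7255]
J6: z=[-0.8972, -0.4388, -0.0486] o=[1.0445, -0.8954, 1.4309] → [0.0443, -0.0704, -0.1819, -0.8972, -0.4388, -0.0486]
V = J·q̇ = [-1.2739, -0.8950, -0.1699, 1.1572, -0.5294, -0.7640]

-1.2739 -0.8950 -0.1699 1.1572 -0.5294 -0.7640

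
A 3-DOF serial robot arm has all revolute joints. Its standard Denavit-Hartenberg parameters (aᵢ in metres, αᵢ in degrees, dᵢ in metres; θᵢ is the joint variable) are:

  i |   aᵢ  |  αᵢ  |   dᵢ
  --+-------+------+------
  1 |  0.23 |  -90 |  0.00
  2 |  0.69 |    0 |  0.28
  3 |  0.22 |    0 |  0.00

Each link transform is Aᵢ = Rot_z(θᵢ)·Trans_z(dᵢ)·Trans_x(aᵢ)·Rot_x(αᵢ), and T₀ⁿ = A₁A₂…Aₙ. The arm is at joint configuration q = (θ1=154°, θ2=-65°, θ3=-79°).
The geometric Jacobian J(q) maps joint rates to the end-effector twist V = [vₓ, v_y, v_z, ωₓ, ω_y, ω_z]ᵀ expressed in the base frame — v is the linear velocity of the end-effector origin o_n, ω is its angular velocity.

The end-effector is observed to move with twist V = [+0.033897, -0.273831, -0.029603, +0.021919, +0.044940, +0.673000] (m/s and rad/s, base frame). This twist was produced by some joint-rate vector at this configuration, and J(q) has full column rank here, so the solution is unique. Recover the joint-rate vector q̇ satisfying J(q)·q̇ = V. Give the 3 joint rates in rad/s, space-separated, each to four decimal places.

o_n = [-0.4316, -0.1010, 0.7547]
J₁: ẑ×o_n = [0.1010, -0.4316, 0.0000], ω = ẑ
J2: z=[-0.4384, -0.8988, 0.0000] o=[-0.2067, 0.1008, 0.0000] → [-0.6783, 0.3308, -0.1136, -0.4384, -0.8988, 0.0000]
J3: z=[-0.4384, -0.8988, 0.0000] o=[-0.5916, -0.0230, 0.6254] → [-0.1162, 0.0567, 0.1780, -0.4384, -0.8988, 0.0000]
q̇ = J⁺·V = [0.6730, 0.0710, -0.1210]

0.6730 0.0710 -0.1210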